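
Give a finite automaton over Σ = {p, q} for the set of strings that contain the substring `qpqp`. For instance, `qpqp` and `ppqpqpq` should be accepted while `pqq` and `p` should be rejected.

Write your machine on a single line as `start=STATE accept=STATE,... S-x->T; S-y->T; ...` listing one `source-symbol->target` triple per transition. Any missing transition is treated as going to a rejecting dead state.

start=s0; accept=s4; s0-p->s0; s0-q->s1; s1-p->s2; s1-q->s1; s2-p->s0; s2-q->s3; s3-p->s4; s3-q->s1; s4-p->s4; s4-q->s4

Track how much of `qpqp` has been matched so far: state s0 is no progress, s4 is the absorbing accept state reached once `qpqp` has occurred. Intermediate states record partial matches; on a mismatch, fall back to the longest reusable overlap.
With 5 states:
        p   q  
>  s0   s0  s1 
   s1   s2  s1 
   s2   s0  s3 
   s3   s4  s1 
 * s4   s4  s4 
(> = start, * = accepting)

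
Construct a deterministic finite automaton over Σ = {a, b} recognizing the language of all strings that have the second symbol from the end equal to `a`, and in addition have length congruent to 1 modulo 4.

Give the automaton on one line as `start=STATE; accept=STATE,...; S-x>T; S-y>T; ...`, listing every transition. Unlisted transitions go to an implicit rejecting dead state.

Build one automaton per condition and run them in lockstep. One (7 states) tracks the last 2 symbols read; the other (4 states) tracks the input length modulo 4. Each combined state is a pair, one component from each; accept when both components accept. Minimizing collapses redundant product states.
6 states suffice.
        a   b  
>  S0   S1  S1 
   S1   S2  S2 
   S2   S3  S3 
   S3   S4  S0 
   S4   S5  S5 
 * S5   S2  S2 
(> = start, * = accepting)

start=S0; accept=S5; S0-a>S1; S0-b>S1; S1-a>S2; S1-b>S2; S2-a>S3; S2-b>S3; S3-a>S4; S3-b>S0; S4-a>S5; S4-b>S5; S5-a>S2; S5-b>S2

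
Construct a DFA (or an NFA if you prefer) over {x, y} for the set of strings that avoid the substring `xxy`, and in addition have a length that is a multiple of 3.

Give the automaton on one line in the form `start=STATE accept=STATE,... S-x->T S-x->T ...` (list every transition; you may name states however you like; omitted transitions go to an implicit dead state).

Run two small machines in parallel and take their product. The first has 4 states tracking partial matches of the forbidden pattern `xxy`; the second has 3 states tracking the input length modulo 3. A product state is a pair (one from each), accepting exactly when both do.
A 12-state machine:
       x  y 
>* A   B  C 
   B   D  E 
   C   F  E 
   D   G  H 
   E   I  A 
   F   G  A 
 * G   J  K 
   H   K  K 
 * I   J  C 
   J   D  L 
   K   L  L 
   L   H  H 
(> = start, * = accepting)

start=A accept=A,G,I A-x->B A-y->C B-x->D B-y->E C-x->F C-y->E D-x->G D-y->H E-x->I E-y->A F-x->G F-y->A G-x->J G-y->K H-x->K H-y->K I-x->J I-y->C J-x->D J-y->L K-x->L K-y->L L-x->H L-y->H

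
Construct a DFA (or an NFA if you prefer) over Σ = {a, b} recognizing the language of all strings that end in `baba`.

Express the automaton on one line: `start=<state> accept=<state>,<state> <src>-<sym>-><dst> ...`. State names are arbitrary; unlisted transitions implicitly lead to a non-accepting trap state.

Let each state record the length of the longest suffix of the input read so far that is also a prefix of `baba`. s1 means the last symbol is `b`; s2 means the last 2 symbols are `ba`; s3 means the last 3 symbols are `bab`; s4 means the last 4 symbols are `baba`. Accept only at s4, where the string currently ends in `baba`.
5 states suffice.
        a   b  
>  s0   s0  s1 
   s1   s2  s1 
   s2   s0  s3 
   s3   s4  s1 
 * s4   s0  s3 
(> = start, * = accepting)

start=s0 accept=s4 s0-a->s0 s0-b->s1 s1-a->s2 s1-b->s1 s2-a->s0 s2-b->s3 s3-a->s4 s3-b->s1 s4-a->s0 s4-b->s3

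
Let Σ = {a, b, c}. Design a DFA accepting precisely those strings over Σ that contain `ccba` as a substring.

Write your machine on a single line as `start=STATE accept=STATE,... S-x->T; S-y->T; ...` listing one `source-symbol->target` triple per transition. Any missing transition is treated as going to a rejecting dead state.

Track how much of `ccba` has been matched so far: state q0 is no progress, q4 is the absorbing accept state reached once `ccba` has occurred. Intermediate states record partial matches; on a mismatch, fall back to the longest reusable overlap.
        a   b   c  
>  q0   q0  q0  q1 
   q1   q0  q0  q2 
   q2   q0  q3  q2 
   q3   q4  q0  q1 
 * q4   q4  q4  q4 
(> = start, * = accepting)

start=q0; accept=q4; q0-a->q0; q0-b->q0; q0-c->q1; q1-a->q0; q1-b->q0; q1-c->q2; q2-a->q0; q2-b->q3; q2-c->q2; q3-a->q4; q3-b->q0; q3-c->q1; q4-a->q4; q4-b->q4; q4-c->q4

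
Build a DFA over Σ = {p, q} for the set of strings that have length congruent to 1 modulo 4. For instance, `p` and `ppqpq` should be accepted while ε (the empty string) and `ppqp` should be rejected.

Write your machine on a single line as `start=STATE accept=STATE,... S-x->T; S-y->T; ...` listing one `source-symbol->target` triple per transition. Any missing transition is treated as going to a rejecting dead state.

start=A; accept=B; A-p->B; A-q->B; B-p->C; B-q->C; C-p->D; C-q->D; D-p->A; D-q->A

Count input length modulo 4: every symbol advances one step around the cycle A → B → C → D → A. Accept at B.
       p  q 
>  A   B  B 
 * B   C  C 
   C   D  D 
   D   A  A 
(> = start, * = accepting)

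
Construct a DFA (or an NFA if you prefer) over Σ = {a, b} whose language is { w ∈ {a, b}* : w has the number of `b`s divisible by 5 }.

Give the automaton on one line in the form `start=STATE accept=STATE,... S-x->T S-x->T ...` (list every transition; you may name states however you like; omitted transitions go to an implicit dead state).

Keep the running count of `b`s modulo 5: each `b` advances along the cycle q0 → q1 → q2 → q3 → q4 → q0 while other symbols loop. Accept at q0.
        a   b  
>* q0   q0  q1 
   q1   q1  q2 
   q2   q2  q3 
   q3   q3  q4 
   q4   q4  q0 
(> = start, * = accepting)

start=q0 accept=q0 q0-a->q0 q0-b->q1 q1-a->q1 q1-b->q2 q2-a->q2 q2-b->q3 q3-a->q3 q3-b->q4 q4-a->q4 q4-b->q0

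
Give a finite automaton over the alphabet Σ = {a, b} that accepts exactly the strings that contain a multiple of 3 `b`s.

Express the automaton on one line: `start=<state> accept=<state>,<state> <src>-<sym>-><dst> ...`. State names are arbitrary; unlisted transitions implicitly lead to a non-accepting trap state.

The only thing that matters is how many `b`s have appeared, reduced mod 3. Use one state per residue: S0 for 0, …, S2 for 2. Reading `b` moves to the next residue; anything else stays put. S0 is accepting.
A 3-state machine:
        a   b  
>* S0   S0  S1 
   S1   S1  S2 
   S2   S2  S0 
(> = start, * = accepting)

start=S0 accept=S0 S0-a->S0 S0-b->S1 S1-a->S1 S1-b->S2 S2-a->S2 S2-b->S0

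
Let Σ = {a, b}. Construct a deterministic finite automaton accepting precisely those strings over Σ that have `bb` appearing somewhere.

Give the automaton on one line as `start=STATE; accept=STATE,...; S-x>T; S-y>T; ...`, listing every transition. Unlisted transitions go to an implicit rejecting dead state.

States q0..q1 record the length of the longest prefix of `bb` that matches the current input suffix. Reaching q2 means `bb` has been seen, and we stay there forever. Accept from q2.
3 states suffice.
        a   b  
>  q0   q0  q1 
   q1   q0  q2 
 * q2   q2  q2 
(> = start, * = accepting)

start=q0; accept=q2; q0-a>q0; q0-b>q1; q1-a>q0; q1-b>q2; q2-a>q2; q2-b>q2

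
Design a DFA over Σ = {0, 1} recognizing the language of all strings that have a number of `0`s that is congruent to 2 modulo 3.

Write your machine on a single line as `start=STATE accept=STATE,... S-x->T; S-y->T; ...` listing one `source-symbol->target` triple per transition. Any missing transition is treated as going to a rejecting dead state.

start=q0; accept=q2; q0-0->q1; q0-1->q0; q1-0->q2; q1-1->q1; q2-0->q0; q2-1->q2

Keep the running count of `0`s modulo 3: each `0` advances along the cycle q0 → q1 → q2 → q0 while other symbols loop. Accept at q2.
        0   1  
>  q0   q1  q0 
   q1   q2  q1 
 * q2   q0  q2 
(> = start, * = accepting)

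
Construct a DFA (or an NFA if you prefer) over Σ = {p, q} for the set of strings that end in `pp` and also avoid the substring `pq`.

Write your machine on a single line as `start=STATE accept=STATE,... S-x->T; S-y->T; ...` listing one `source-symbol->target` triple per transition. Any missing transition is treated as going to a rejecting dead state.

start=S0; accept=S2; S0-p->S1; S0-q->S0; S1-p->S2; S1-q->S3; S2-p->S2; S2-q->S3; S3-p->S3; S3-q->S3

Build one automaton per condition and run them in lockstep. One (3 states) tracks how much of the suffix `pp` has currently been matched; the other (3 states) tracks partial matches of the forbidden pattern `pq`. Each combined state is a pair, one component from each; accept when both components accept. Equivalent product states are then merged.
        p   q  
>  S0   S1  S0 
   S1   S2  S3 
 * S2   S2  S3 
   S3   S3  S3 
(> = start, * = accepting)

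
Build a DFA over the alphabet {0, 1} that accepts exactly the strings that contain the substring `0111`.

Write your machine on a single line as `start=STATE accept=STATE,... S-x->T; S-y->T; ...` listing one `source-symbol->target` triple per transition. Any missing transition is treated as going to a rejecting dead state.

States q0..q3 record the length of the longest prefix of `0111` that matches the current input suffix. Reaching q4 means `0111` has been seen, and we stay there forever. Accept from q4.
A 5-state machine:
        0   1  
>  q0   q1  q0 
   q1   q1  q2 
   q2   q1  q3 
   q3   q1  q4 
 * q4   q4  q4 
(> = start, * = accepting)

start=q0; accept=q4; q0-0->q1; q0-1->q0; q1-0->q1; q1-1->q2; q2-0->q1; q2-1->q3; q3-0->q1; q3-1->q4; q4-0->q4; q4-1->q4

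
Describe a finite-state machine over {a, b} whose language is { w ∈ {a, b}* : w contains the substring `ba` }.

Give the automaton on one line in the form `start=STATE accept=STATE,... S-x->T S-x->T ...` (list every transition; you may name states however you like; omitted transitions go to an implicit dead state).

start=S0 accept=S2 S0-a->S0 S0-b->S1 S1-a->S2 S1-b->S1 S2-a->S2 S2-b->S2

Track how much of `ba` has been matched so far: state S0 is no progress, S2 is the absorbing accept state reached once `ba` has occurred. Intermediate states record partial matches; on a mismatch, fall back to the longest reusable overlap.
3 states suffice.
        a   b  
>  S0   S0  S1 
   S1   S2  S1 
 * S2   S2  S2 
(> = start, * = accepting)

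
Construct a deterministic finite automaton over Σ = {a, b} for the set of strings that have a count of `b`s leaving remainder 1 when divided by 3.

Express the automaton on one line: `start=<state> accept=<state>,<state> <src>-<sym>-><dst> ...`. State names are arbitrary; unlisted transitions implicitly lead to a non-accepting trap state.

start=q0 accept=q1 q0-a->q0 q0-b->q1 q1-a->q1 q1-b->q2 q2-a->q2 q2-b->q0

The only thing that matters is how many `b`s have appeared, reduced mod 3. Use one state per residue: q0 for 0, …, q2 for 2. Reading `b` moves to the next residue; anything else stays put. q1 is accepting.
A 3-state machine:
        a   b  
>  q0   q0  q1 
 * q1   q1  q2 
   q2   q2  q0 
(> = start, * = accepting)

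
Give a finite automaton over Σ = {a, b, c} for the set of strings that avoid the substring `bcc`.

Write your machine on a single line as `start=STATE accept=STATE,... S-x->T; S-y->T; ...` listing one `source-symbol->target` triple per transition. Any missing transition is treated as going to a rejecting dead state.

start=q0; accept=q0,q1,q2; q0-a->q0; q0-b->q1; q0-c->q0; q1-a->q0; q1-b->q1; q1-c->q2; q2-a->q0; q2-b->q1; q2-c->q3; q3-a->q3; q3-b->q3; q3-c->q3

This is the complement of 'contains `bcc`'. Use the same substring-matching states — q0 through q3 holding how much of `bcc` has just been matched — but flip the accepting set: everything except the trap q3 accepts.
With 4 states:
        a   b   c  
>* q0   q0  q1  q0 
 * q1   q0  q1  q2 
 * q2   q0  q1  q3 
   q3   q3  q3  q3 
(> = start, * = accepting)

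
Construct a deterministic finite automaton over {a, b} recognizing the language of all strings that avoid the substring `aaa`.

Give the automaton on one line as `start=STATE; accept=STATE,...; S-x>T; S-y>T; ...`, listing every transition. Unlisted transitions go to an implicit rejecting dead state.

start=s0; accept=s0,s1,s2; s0-a>s1; s0-b>s0; s1-a>s2; s1-b>s0; s2-a>s3; s2-b>s0; s3-a>s3; s3-b>s3

Track partial matches of the forbidden pattern `aaa`. State s3 is a dead state reached once `aaa` has occurred; every other state accepts. s0 means no part of `aaa` is currently matched.
With 4 states:
        a   b  
>* s0   s1  s0 
 * s1   s2  s0 
 * s2   s3  s0 
   s3   s3  s3 
(> = start, * = accepting)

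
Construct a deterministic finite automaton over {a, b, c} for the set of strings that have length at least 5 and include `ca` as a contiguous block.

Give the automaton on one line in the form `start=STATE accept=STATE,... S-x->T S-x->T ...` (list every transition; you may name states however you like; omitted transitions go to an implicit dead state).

Build one automaton per condition and run them in lockstep. One (7 states) tracks the input length, saturating at 6; the other (3 states) tracks whether and how much of `ca` has been seen. Each combined state is a pair, one component from each; accept when both components accept.
With 18 states:
          a    b    c  
>  q0     q1   q1   q2 
   q1     q3   q3   q4 
   q2     q5   q3   q4 
   q3     q6   q6   q7 
   q4     q8   q6   q7 
   q5     q8   q8   q8 
   q6     q9   q9  q10 
   q7    q11   q9  q10 
   q8    q11  q11  q11 
   q9    q12  q12  q13 
   q10   q14  q12  q13 
   q11   q14  q14  q14 
   q12   q15  q15  q16 
   q13   q17  q15  q16 
 * q14   q17  q17  q17 
   q15   q15  q15  q16 
   q16   q17  q15  q16 
 * q17   q17  q17  q17 
(> = start, * = accepting)

start=q0 accept=q14,q17 q0-a->q1 q0-b->q1 q0-c->q2 q1-a->q3 q1-b->q3 q1-c->q4 q2-a->q5 q2-b->q3 q2-c->q4 q3-a->q6 q3-b->q6 q3-c->q7 q4-a->q8 q4-b->q6 q4-c->q7 q5-a->q8 q5-b->q8 q5-c->q8 q6-a->q9 q6-b->q9 q6-c->q10 q7-a->q11 q7-b->q9 q7-c->q10 q8-a->q11 q8-b->q11 q8-c->q11 q9-a->q12 q9-b->q12 q9-c->q13 q10-a->q14 q10-b->q12 q10-c->q13 q11-a->q14 q11-b->q14 q11-c->q14 q12-a->q15 q12-b->q15 q12-c->q16 q13-a->q17 q13-b->q15 q13-c->q16 q14-a->q17 q14-b->q17 q14-c->q17 q15-a->q15 q15-b->q15 q15-c->q16 q16-a->q17 q16-b->q15 q16-c->q16 q17-a->q17 q17-b->q17 q17-c->q17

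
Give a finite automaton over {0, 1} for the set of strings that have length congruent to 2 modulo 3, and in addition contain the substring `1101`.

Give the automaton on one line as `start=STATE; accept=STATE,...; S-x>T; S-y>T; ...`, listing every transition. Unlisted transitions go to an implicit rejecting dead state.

Run two small machines in parallel and take their product. One (3 states) tracks the input length modulo 3; the other (5 states) tracks whether and how much of `1101` has been seen. Each combined state is a pair, one component from each; accept when both components accept.
          0    1  
>  q0     q1   q2 
   q1     q3   q4 
   q2     q3   q5 
   q3     q0   q6 
   q4     q0   q7 
   q5     q8   q7 
   q6     q1   q9 
   q7    q10   q9 
   q8     q1  q11 
   q9    q12   q5 
   q10    q3  q13 
   q11   q13  q13 
   q12    q0  q14 
 * q13   q14  q14 
   q14   q11  q11 
(> = start, * = accepting)

start=q0; accept=q13; q0-0>q1; q0-1>q2; q1-0>q3; q1-1>q4; q2-0>q3; q2-1>q5; q3-0>q0; q3-1>q6; q4-0>q0; q4-1>q7; q5-0>q8; q5-1>q7; q6-0>q1; q6-1>q9; q7-0>q10; q7-1>q9; q8-0>q1; q8-1>q11; q9-0>q12; q9-1>q5; q10-0>q3; q10-1>q13; q11-0>q13; q11-1>q13; q12-0>q0; q12-1>q14; q13-0>q14; q13-1>q14; q14-0>q11; q14-1>q11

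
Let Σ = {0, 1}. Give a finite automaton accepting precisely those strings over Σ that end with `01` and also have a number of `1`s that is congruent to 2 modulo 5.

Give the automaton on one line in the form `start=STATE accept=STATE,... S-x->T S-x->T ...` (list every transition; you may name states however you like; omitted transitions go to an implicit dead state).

Handle the two conditions separately and then intersect. One (3 states) tracks how much of the suffix `01` has currently been matched; the other (5 states) tracks the count of `1`s modulo 5. Each combined state is a pair, one component from each; accept when both components accept. After merging equivalent states the machine shrinks.
A 7-state machine:
        0   1  
>  S0   S0  S1 
   S1   S2  S3 
   S2   S2  S4 
   S3   S3  S5 
 * S4   S3  S5 
   S5   S5  S6 
   S6   S6  S0 
(> = start, * = accepting)

start=S0 accept=S4 S0-0->S0 S0-1->S1 S1-0->S2 S1-1->S3 S2-0->S2 S2-1->S4 S3-0->S3 S3-1->S5 S4-0->S3 S4-1->S5 S5-0->S5 S5-1->S6 S6-0->S6 S6-1->S0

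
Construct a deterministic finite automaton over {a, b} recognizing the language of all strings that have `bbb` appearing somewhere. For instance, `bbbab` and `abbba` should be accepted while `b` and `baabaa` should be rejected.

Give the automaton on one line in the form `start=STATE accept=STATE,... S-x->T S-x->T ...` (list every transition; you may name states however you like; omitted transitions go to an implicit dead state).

start=S0 accept=S3 S0-a->S0 S0-b->S1 S1-a->S0 S1-b->S2 S2-a->S0 S2-b->S3 S3-a->S3 S3-b->S3

Track how much of `bbb` has been matched so far: state S0 is no progress, S3 is the absorbing accept state reached once `bbb` has occurred. Intermediate states record partial matches; on a mismatch, fall back to the longest reusable overlap.
4 states suffice.
        a   b  
>  S0   S0  S1 
   S1   S0  S2 
   S2   S0  S3 
 * S3   S3  S3 
(> = start, * = accepting)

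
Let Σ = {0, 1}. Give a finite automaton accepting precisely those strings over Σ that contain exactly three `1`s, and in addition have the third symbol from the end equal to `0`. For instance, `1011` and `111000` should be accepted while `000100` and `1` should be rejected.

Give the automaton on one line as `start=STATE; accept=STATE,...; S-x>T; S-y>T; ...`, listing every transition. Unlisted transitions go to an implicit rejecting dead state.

Run two small machines in parallel and take their product. The first has 5 states tracking the count of `1`s, saturating at 4; the second has 15 states tracking the last 3 symbols read. A product state is a pair (one from each), accepting exactly when both do. Minimizing collapses redundant product states.
          0    1  
>  S0     S0   S1 
   S1     S2   S3 
   S2     S2   S4 
   S3     S5   S6 
   S4     S5   S7 
   S5     S8   S9 
   S6    S10  S11 
 * S7    S10  S11 
   S8     S8  S12 
   S9    S13  S11 
   S10   S14  S11 
   S11   S11  S11 
 * S12   S13  S11 
 * S13   S14  S11 
   S14   S15  S11 
 * S15   S15  S11 
(> = start, * = accepting)

start=S0; accept=S7,S12,S13,S15; S0-0>S0; S0-1>S1; S1-0>S2; S1-1>S3; S2-0>S2; S2-1>S4; S3-0>S5; S3-1>S6; S4-0>S5; S4-1>S7; S5-0>S8; S5-1>S9; S6-0>S10; S6-1>S11; S7-0>S10; S7-1>S11; S8-0>S8; S8-1>S12; S9-0>S13; S9-1>S11; S10-0>S14; S10-1>S11; S11-0>S11; S11-1>S11; S12-0>S13; S12-1>S11; S13-0>S14; S13-1>S11; S14-0>S15; S14-1>S11; S15-0>S15; S15-1>S11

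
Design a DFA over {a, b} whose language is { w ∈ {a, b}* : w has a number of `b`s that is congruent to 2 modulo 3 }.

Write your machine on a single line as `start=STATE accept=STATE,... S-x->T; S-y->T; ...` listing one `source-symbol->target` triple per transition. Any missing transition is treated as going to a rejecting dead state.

start=q0; accept=q2; q0-a->q0; q0-b->q1; q1-a->q1; q1-b->q2; q2-a->q2; q2-b->q0

The only thing that matters is how many `b`s have appeared, reduced mod 3. Use one state per residue: q0 for 0, …, q2 for 2. Reading `b` moves to the next residue; anything else stays put. q2 is accepting.
A 3-state machine:
        a   b  
>  q0   q0  q1 
   q1   q1  q2 
 * q2   q2  q0 
(> = start, * = accepting)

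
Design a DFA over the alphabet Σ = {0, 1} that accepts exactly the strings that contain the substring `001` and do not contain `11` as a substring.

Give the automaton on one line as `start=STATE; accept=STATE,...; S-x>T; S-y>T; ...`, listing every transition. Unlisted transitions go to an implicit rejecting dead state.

start=A; accept=F,H; A-0>B; A-1>C; B-0>D; B-1>C; C-0>B; C-1>E; D-0>D; D-1>F; E-0>G; E-1>E; F-0>H; F-1>I; G-0>J; G-1>E; H-0>H; H-1>F; I-0>I; I-1>I; J-0>J; J-1>I

Handle the two conditions separately and then intersect. The first has 4 states tracking whether and how much of `001` has been seen; the second has 3 states tracking partial matches of the forbidden pattern `11`. A product state is a pair (one from each), accepting exactly when both do.
A 10-state machine:
       0  1 
>  A   B  C 
   B   D  C 
   C   B  E 
   D   D  F 
   E   G  E 
 * F   H  I 
   G   J  E 
 * H   H  F 
   I   I  I 
   J   J  I 
(> = start, * = accepting)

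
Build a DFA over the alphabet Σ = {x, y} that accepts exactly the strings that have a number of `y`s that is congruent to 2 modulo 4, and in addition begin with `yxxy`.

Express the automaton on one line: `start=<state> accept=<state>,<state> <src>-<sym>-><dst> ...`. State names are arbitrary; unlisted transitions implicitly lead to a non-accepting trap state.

Handle the two conditions separately and then intersect. One (4 states) tracks the count of `y`s modulo 4; the other (6 states) tracks whether the input so far still matches the prefix `yxxy`. Each combined state is a pair, one component from each; accept when both components accept.
A 12-state machine:
          x    y  
>  q0     q1   q2 
   q1     q1   q3 
   q2     q4   q5 
   q3     q3   q5 
   q4     q6   q5 
   q5     q5   q7 
   q6     q3   q8 
   q7     q7   q1 
 * q8     q8   q9 
   q9     q9  q10 
   q10   q10  q11 
   q11   q11   q8 
(> = start, * = accepting)

start=q0 accept=q8 q0-x->q1 q0-y->q2 q1-x->q1 q1-y->q3 q2-x->q4 q2-y->q5 q3-x->q3 q3-y->q5 q4-x->q6 q4-y->q5 q5-x->q5 q5-y->q7 q6-x->q3 q6-y->q8 q7-x->q7 q7-y->q1 q8-x->q8 q8-y->q9 q9-x->q9 q9-y->q10 q10-x->q10 q10-y->q11 q11-x->q11 q11-y->q8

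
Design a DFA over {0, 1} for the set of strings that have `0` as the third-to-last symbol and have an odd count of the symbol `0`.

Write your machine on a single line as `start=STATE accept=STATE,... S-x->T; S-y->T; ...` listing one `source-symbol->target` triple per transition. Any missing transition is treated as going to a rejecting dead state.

start=A; accept=E,H,I,J; A-0->B; A-1->A; B-0->C; B-1->D; C-0->E; C-1->F; D-0->G; D-1->H; E-0->C; E-1->I; F-0->J; F-1->A; G-0->K; G-1->F; H-0->G; H-1->L; I-0->G; I-1->H; J-0->C; J-1->D; K-0->C; K-1->I; L-0->G; L-1->L

Handle the two conditions separately and then intersect. The first has 15 states tracking the last 3 symbols read; the second has 2 states tracking the count of `0`s modulo 2. A product state is a pair (one from each), accepting exactly when both do. After merging equivalent states the machine shrinks.
12 states suffice.
       0  1 
>  A   B  A 
   B   C  D 
   C   E  F 
   D   G  H 
 * E   C  I 
   F   J  A 
   G   K  F 
 * H   G  L 
 * I   G  H 
 * J   C  D 
   K   C  I 
   L   G  L 
(> = start, * = accepting)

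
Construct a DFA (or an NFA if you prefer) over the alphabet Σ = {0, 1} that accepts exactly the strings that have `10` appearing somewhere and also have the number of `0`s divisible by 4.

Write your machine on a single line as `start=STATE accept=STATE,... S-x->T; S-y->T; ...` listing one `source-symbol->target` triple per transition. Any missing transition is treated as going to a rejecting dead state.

Handle the two conditions separately and then intersect. One (3 states) tracks whether and how much of `10` has been seen; the other (4 states) tracks the count of `0`s modulo 4. Each combined state is a pair, one component from each; accept when both components accept. Minimizing collapses redundant product states.
With 9 states:
        0   1  
>  S0   S1  S2 
   S1   S3  S4 
   S2   S4  S2 
   S3   S5  S6 
   S4   S6  S4 
   S5   S0  S7 
   S6   S7  S6 
   S7   S8  S7 
 * S8   S4  S8 
(> = start, * = accepting)

start=S0; accept=S8; S0-0->S1; S0-1->S2; S1-0->S3; S1-1->S4; S2-0->S4; S2-1->S2; S3-0->S5; S3-1->S6; S4-0->S6; S4-1->S4; S5-0->S0; S5-1->S7; S6-0->S7; S6-1->S6; S7-0->S8; S7-1->S7; S8-0->S4; S8-1->S8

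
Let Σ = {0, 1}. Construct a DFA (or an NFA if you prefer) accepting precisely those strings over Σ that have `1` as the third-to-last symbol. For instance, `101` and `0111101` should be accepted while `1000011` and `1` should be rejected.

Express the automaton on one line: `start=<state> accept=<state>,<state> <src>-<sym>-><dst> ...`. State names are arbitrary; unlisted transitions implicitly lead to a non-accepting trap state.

Because acceptance depends on a position counted from the end, the machine has to buffer the most recent 3 symbols. Make each state the string of the last up-to-3 symbols read; on input `x` shift the window left and append `x`. Accept when the buffered window has length 3 and begins with `1`.
A 15-state machine:
       0  1 
>  A   B  C 
   B   D  E 
   C   F  G 
   D   H  I 
   E   J  K 
   F   L  M 
   G   N  O 
   H   H  I 
   I   J  K 
   J   L  M 
   K   N  O 
 * L   H  I 
 * M   J  K 
 * N   L  M 
 * O   N  O 
(> = start, * = accepting)

start=A accept=L,M,N,O A-0->B A-1->C B-0->D B-1->E C-0->F C-1->G D-0->H D-1->I E-0->J E-1->K F-0->L F-1->M G-0->N G-1->O H-0->H H-1->I I-0->J I-1->K J-0->L J-1->M K-0->N K-1->O L-0->H L-1->I M-0->J M-1->K N-0->L N-1->M O-0->N O-1->O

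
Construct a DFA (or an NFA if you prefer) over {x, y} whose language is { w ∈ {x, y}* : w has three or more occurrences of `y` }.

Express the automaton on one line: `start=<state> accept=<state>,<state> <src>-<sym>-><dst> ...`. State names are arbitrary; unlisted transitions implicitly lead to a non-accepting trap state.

Only the number of `y`s matters, and only up to 4. Make a chain s0 → s1 → s2 → s3 → s4 advanced by each `y` (with s4 absorbing); every other symbol self-loops. The accepting set is {s3, s4}.
        x   y  
>  s0   s0  s1 
   s1   s1  s2 
   s2   s2  s3 
 * s3   s3  s4 
 * s4   s4  s4 
(> = start, * = accepting)

start=s0 accept=s3,s4 s0-x->s0 s0-y->s1 s1-x->s1 s1-y->s2 s2-x->s2 s2-y->s3 s3-x->s3 s3-y->s4 s4-x->s4 s4-y->s4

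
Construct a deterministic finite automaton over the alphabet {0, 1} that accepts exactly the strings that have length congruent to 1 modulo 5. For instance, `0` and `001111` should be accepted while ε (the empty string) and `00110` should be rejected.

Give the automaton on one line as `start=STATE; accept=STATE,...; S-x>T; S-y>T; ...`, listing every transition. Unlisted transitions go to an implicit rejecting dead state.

Count input length modulo 5: every symbol advances one step around the cycle q0 → q1 → q2 → q3 → q4 → q0. Accept at q1.
        0   1  
>  q0   q1  q1 
 * q1   q2  q2 
   q2   q3  q3 
   q3   q4  q4 
   q4   q0  q0 
(> = start, * = accepting)

start=q0; accept=q1; q0-0>q1; q0-1>q1; q1-0>q2; q1-1>q2; q2-0>q3; q2-1>q3; q3-0>q4; q3-1>q4; q4-0>q0; q4-1>q0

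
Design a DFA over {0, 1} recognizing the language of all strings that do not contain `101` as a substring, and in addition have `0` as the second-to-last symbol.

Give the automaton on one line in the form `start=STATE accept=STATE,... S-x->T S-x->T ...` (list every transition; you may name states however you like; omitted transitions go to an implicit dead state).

start=A accept=D,E A-0->B A-1->C B-0->D B-1->E C-0->F C-1->G D-0->D D-1->E E-0->F E-1->G F-0->D F-1->H G-0->F G-1->G H-0->I H-1->J I-0->K I-1->H J-0->I J-1->J K-0->K K-1->H

Build one automaton per condition and run them in lockstep. One (4 states) tracks partial matches of the forbidden pattern `101`; the other (7 states) tracks the last 2 symbols read. Each combined state is a pair, one component from each; accept when both components accept.
With 11 states:
       0  1 
>  A   B  C 
   B   D  E 
   C   F  G 
 * D   D  E 
 * E   F  G 
   F   D  H 
   G   F  G 
   H   I  J 
   I   K  H 
   J   I  J 
   K   K  H 
(> = start, * = accepting)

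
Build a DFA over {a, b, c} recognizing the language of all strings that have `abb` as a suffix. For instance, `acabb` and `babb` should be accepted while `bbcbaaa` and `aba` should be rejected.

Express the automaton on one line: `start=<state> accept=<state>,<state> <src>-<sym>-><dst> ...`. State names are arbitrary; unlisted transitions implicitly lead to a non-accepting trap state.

Let each state record the length of the longest suffix of the input read so far that is also a prefix of `abb`. q1 means the last symbol is `a`; q2 means the last 2 symbols are `ab`; q3 means the last 3 symbols are `abb`. Accept only at q3, where the string currently ends in `abb`.
A 4-state machine:
        a   b   c  
>  q0   q1  q0  q0 
   q1   q1  q2  q0 
   q2   q1  q3  q0 
 * q3   q1  q0  q0 
(> = start, * = accepting)

start=q0 accept=q3 q0-a->q1 q0-b->q0 q0-c->q0 q1-a->q1 q1-b->q2 q1-c->q0 q2-a->q1 q2-b->q3 q2-c->q0 q3-a->q1 q3-b->q0 q3-c->q0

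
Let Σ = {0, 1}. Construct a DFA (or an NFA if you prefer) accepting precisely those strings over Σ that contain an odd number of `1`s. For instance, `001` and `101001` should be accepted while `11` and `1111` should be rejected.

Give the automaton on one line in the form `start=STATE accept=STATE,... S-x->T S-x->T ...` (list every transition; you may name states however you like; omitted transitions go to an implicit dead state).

start=S0 accept=S1 S0-0->S0 S0-1->S1 S1-0->S1 S1-1->S0

The only thing that matters is how many `1`s have appeared, reduced mod 2. Use one state per residue: S0 for 0, …, S1 for 1. Reading `1` moves to the next residue; anything else stays put. S1 is accepting.
        0   1  
>  S0   S0  S1 
 * S1   S1  S0 
(> = start, * = accepting)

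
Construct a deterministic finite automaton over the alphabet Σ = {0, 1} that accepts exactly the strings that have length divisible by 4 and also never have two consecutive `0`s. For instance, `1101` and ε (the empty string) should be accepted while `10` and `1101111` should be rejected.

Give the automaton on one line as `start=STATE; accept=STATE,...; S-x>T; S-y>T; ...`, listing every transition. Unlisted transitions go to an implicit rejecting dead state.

start=S0; accept=S0,S10; S0-0>S1; S0-1>S2; S1-0>S3; S1-1>S4; S2-0>S5; S2-1>S4; S3-0>S6; S3-1>S6; S4-0>S7; S4-1>S8; S5-0>S6; S5-1>S8; S6-0>S9; S6-1>S9; S7-0>S9; S7-1>S0; S8-0>S10; S8-1>S0; S9-0>S11; S9-1>S11; S10-0>S11; S10-1>S2; S11-0>S3; S11-1>S3

Handle the two conditions separately and then intersect. One (4 states) tracks the input length modulo 4; the other (3 states) tracks partial matches of the forbidden pattern `00`. Each combined state is a pair, one component from each; accept when both components accept.
A 12-state machine:
          0    1  
>* S0     S1   S2 
   S1     S3   S4 
   S2     S5   S4 
   S3     S6   S6 
   S4     S7   S8 
   S5     S6   S8 
   S6     S9   S9 
   S7     S9   S0 
   S8    S10   S0 
   S9    S11  S11 
 * S10   S11   S2 
   S11    S3   S3 
(> = start, * = accepting)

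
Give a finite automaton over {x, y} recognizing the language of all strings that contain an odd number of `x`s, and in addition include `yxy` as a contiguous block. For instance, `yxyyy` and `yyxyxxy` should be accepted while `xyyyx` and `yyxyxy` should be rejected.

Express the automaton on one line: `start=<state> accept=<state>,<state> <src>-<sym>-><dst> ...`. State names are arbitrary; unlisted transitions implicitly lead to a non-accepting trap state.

start=q0 accept=q6 q0-x->q1 q0-y->q2 q1-x->q0 q1-y->q3 q2-x->q4 q2-y->q2 q3-x->q5 q3-y->q3 q4-x->q0 q4-y->q6 q5-x->q1 q5-y->q7 q6-x->q7 q6-y->q6 q7-x->q6 q7-y->q7

Build one automaton per condition and run them in lockstep. One (2 states) tracks the count of `x`s modulo 2; the other (4 states) tracks whether and how much of `yxy` has been seen. Each combined state is a pair, one component from each; accept when both components accept.
With 8 states:
        x   y  
>  q0   q1  q2 
   q1   q0  q3 
   q2   q4  q2 
   q3   q5  q3 
   q4   q0  q6 
   q5   q1  q7 
 * q6   q7  q6 
   q7   q6  q7 
(> = start, * = accepting)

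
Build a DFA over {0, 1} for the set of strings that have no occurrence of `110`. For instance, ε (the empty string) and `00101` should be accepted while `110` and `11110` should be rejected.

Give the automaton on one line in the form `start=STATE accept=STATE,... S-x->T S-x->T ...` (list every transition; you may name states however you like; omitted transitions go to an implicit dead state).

start=s0 accept=s0,s1,s2 s0-0->s0 s0-1->s1 s1-0->s0 s1-1->s2 s2-0->s3 s2-1->s2 s3-0->s3 s3-1->s3

This is the complement of 'contains `110`'. Use the same substring-matching states — s0 through s3 holding how much of `110` has just been matched — but flip the accepting set: everything except the trap s3 accepts.
With 4 states:
        0   1  
>* s0   s0  s1 
 * s1   s0  s2 
 * s2   s3  s2 
   s3   s3  s3 
(> = start, * = accepting)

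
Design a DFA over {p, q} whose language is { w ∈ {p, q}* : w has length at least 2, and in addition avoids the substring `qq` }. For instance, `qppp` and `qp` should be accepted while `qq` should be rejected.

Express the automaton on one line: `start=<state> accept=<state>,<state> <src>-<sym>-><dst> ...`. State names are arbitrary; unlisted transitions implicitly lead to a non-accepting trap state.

Run two small machines in parallel and take their product. One (4 states) tracks the input length, saturating at 3; the other (3 states) tracks partial matches of the forbidden pattern `qq`. Each combined state is a pair, one component from each; accept when both components accept. Minimizing collapses redundant product states.
6 states suffice.
       p  q 
>  A   B  C 
   B   D  E 
   C   D  F 
 * D   D  E 
 * E   D  F 
   F   F  F 
(> = start, * = accepting)

start=A accept=D,E A-p->B A-q->C B-p->D B-q->E C-p->D C-q->F D-p->D D-q->E E-p->D E-q->F F-p->F F-q->F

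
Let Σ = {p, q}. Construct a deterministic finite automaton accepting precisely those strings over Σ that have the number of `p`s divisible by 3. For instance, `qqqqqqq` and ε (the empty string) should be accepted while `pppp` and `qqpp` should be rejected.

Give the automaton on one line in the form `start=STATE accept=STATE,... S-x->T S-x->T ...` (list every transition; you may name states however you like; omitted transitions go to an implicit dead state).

The only thing that matters is how many `p`s have appeared, reduced mod 3. Use one state per residue: s0 for 0, …, s2 for 2. Reading `p` moves to the next residue; anything else stays put. s0 is accepting.
        p   q  
>* s0   s1  s0 
   s1   s2  s1 
   s2   s0  s2 
(> = start, * = accepting)

start=s0 accept=s0 s0-p->s1 s0-q->s0 s1-p->s2 s1-q->s1 s2-p->s0 s2-q->s2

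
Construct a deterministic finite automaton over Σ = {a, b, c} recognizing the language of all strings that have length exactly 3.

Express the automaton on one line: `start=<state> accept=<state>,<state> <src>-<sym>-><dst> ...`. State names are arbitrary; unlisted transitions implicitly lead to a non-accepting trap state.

We only need to distinguish lengths 0, 1, …, 3, and '>3'. Chain s0 → s1 → s2 → s3 → s4 on every symbol, with s4 looping. Accepting states: {s3}.
        a   b   c  
>  s0   s1  s1  s1 
   s1   s2  s2  s2 
   s2   s3  s3  s3 
 * s3   s4  s4  s4 
   s4   s4  s4  s4 
(> = start, * = accepting)

start=s0 accept=s3 s0-a->s1 s0-b->s1 s0-c->s1 s1-a->s2 s1-b->s2 s1-c->s2 s2-a->s3 s2-b->s3 s2-c->s3 s3-a->s4 s3-b->s4 s3-c->s4 s4-a->s4 s4-b->s4 s4-c->s4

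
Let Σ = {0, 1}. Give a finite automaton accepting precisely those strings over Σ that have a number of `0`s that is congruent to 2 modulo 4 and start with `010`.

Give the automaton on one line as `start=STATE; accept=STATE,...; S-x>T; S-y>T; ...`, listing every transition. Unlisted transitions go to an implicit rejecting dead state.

start=s0; accept=s4; s0-0>s1; s0-1>s2; s1-0>s2; s1-1>s3; s2-0>s2; s2-1>s2; s3-0>s4; s3-1>s2; s4-0>s5; s4-1>s4; s5-0>s6; s5-1>s5; s6-0>s7; s6-1>s6; s7-0>s4; s7-1>s7

Handle the two conditions separately and then intersect. The first has 4 states tracking the count of `0`s modulo 4; the second has 5 states tracking whether the input so far still matches the prefix `010`. A product state is a pair (one from each), accepting exactly when both do. Equivalent product states are then merged.
        0   1  
>  s0   s1  s2 
   s1   s2  s3 
   s2   s2  s2 
   s3   s4  s2 
 * s4   s5  s4 
   s5   s6  s5 
   s6   s7  s6 
   s7   s4  s7 
(> = start, * = accepting)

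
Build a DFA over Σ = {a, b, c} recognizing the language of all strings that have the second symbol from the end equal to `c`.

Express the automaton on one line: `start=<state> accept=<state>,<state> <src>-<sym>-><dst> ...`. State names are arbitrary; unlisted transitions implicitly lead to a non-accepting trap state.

start=s0 accept=s10,s11,s12 s0-a->s1 s0-b->s2 s0-c->s3 s1-a->s4 s1-b->s5 s1-c->s6 s2-a->s7 s2-b->s8 s2-c->s9 s3-a->s10 s3-b->s11 s3-c->s12 s4-a->s4 s4-b->s5 s4-c->s6 s5-a->s7 s5-b->s8 s5-c->s9 s6-a->s10 s6-b->s11 s6-c->s12 s7-a->s4 s7-b->s5 s7-c->s6 s8-a->s7 s8-b->s8 s8-c->s9 s9-a->s10 s9-b->s11 s9-c->s12 s10-a->s4 s10-b->s5 s10-c->s6 s11-a->s7 s11-b->s8 s11-c->s9 s12-a->s10 s12-b->s11 s12-c->s12

A DFA must remember the last 2 symbols (since which symbol is second-to-last isn't known until the input ends). Use one state per possible window of the last ≤2 symbols; accept from those whose window starts with `c`.
          a    b    c  
>  s0     s1   s2   s3 
   s1     s4   s5   s6 
   s2     s7   s8   s9 
   s3    s10  s11  s12 
   s4     s4   s5   s6 
   s5     s7   s8   s9 
   s6    s10  s11  s12 
   s7     s4   s5   s6 
   s8     s7   s8   s9 
   s9    s10  s11  s12 
 * s10    s4   s5   s6 
 * s11    s7   s8   s9 
 * s12   s10  s11  s12 
(> = start, * = accepting)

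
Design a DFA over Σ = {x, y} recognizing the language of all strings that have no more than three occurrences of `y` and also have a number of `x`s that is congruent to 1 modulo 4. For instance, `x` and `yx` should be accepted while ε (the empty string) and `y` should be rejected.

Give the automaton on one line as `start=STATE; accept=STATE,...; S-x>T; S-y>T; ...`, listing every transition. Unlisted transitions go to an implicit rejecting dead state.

start=A; accept=B,E,I,M; A-x>B; A-y>C; B-x>D; B-y>E; C-x>E; C-y>F; D-x>G; D-y>H; E-x>H; E-y>I; F-x>I; F-y>J; G-x>A; G-y>K; H-x>K; H-y>L; I-x>L; I-y>M; J-x>M; J-y>N; K-x>C; K-y>O; L-x>O; L-y>P; M-x>P; M-y>Q; N-x>Q; N-y>N; O-x>F; O-y>R; P-x>R; P-y>S; Q-x>S; Q-y>Q; R-x>J; R-y>T; S-x>T; S-y>S; T-x>N; T-y>T

Build one automaton per condition and run them in lockstep. The first has 5 states tracking the count of `y`s, saturating at 4; the second has 4 states tracking the count of `x`s modulo 4. A product state is a pair (one from each), accepting exactly when both do.
20 states suffice.
       x  y 
>  A   B  C 
 * B   D  E 
   C   E  F 
   D   G  H 
 * E   H  I 
   F   I  J 
   G   A  K 
   H   K  L 
 * I   L  M 
   J   M  N 
   K   C  O 
   L   O  P 
 * M   P  Q 
   N   Q  N 
   O   F  R 
   P   R  S 
   Q   S  Q 
   R   J  T 
   S   T  S 
   T   N  T 
(> = start, * = accepting)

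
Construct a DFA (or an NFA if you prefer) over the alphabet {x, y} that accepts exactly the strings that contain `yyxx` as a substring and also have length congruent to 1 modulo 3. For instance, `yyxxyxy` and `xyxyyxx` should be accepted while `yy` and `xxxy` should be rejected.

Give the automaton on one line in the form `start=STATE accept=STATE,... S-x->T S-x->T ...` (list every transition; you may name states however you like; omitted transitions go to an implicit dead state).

Build one automaton per condition and run them in lockstep. The first has 5 states tracking whether and how much of `yyxx` has been seen; the second has 3 states tracking the input length modulo 3. A product state is a pair (one from each), accepting exactly when both do.
With 15 states:
          x    y  
>  s0     s1   s2 
   s1     s3   s4 
   s2     s3   s5 
   s3     s0   s6 
   s4     s0   s7 
   s5     s8   s7 
   s6     s1   s9 
   s7    s10   s9 
   s8    s11   s2 
   s9    s12   s5 
   s10   s13   s4 
 * s11   s13  s13 
   s12   s14   s6 
   s13   s14  s14 
   s14   s11  s11 
(> = start, * = accepting)

start=s0 accept=s11 s0-x->s1 s0-y->s2 s1-x->s3 s1-y->s4 s2-x->s3 s2-y->s5 s3-x->s0 s3-y->s6 s4-x->s0 s4-y->s7 s5-x->s8 s5-y->s7 s6-x->s1 s6-y->s9 s7-x->s10 s7-y->s9 s8-x->s11 s8-y->s2 s9-x->s12 s9-y->s5 s10-x->s13 s10-y->s4 s11-x->s13 s11-y->s13 s12-x->s14 s12-y->s6 s13-x->s14 s13-y->s14 s14-x->s11 s14-y->s11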